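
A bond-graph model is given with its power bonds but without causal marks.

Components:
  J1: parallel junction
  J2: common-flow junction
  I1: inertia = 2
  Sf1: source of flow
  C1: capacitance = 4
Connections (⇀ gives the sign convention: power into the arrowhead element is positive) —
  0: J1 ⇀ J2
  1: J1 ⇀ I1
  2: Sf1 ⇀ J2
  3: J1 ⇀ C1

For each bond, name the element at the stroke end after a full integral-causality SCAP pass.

β0 stroke at J2
β1 stroke at I1
β2 stroke at Sf1
β3 stroke at J1

#2 →Sf1  (source Sf1 imposes f)
#0 →J2  (common-f at J2 fixed by 2)
#1 →I1  (prefer integral on I1)
#3 →J1  (J1: last free bond brings effort in)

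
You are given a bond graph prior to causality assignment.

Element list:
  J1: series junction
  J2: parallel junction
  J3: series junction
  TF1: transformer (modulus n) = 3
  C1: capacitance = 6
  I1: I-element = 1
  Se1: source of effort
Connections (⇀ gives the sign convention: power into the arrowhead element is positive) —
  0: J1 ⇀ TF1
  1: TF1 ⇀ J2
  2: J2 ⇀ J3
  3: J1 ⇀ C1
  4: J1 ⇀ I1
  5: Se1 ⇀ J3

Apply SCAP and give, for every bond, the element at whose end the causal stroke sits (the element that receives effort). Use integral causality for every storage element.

#5 stroke at J3  (Se1 fixes effort; stroke away)
#2 stroke at J2  (only one flow-in slot at J3)
#1 stroke at TF1  (J2: bond 2 brought effort, rest push out)
#0 stroke at J1  (TF TF1: opposite of bond 1)
#3 stroke at J1  (C1 integral (e out))
#4 stroke at I1  (J1: last free bond brings flow in)

b0 stroke at J1
b1 stroke at TF1
b2 stroke at J2
b3 stroke at J1
b4 stroke at I1
b5 stroke at J3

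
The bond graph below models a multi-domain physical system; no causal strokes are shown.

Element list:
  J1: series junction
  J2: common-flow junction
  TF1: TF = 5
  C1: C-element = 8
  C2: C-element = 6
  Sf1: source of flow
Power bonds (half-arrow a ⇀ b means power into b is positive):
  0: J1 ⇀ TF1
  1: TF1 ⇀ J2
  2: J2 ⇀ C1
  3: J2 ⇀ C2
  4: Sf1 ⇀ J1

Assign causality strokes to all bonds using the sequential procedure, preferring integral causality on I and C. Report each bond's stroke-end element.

bond 4 stroke→Sf1  (Sf1 fixes flow; stroke at Sf1)
bond 0 stroke→J1  (common-f at J1 fixed by 4)
bond 1 stroke→TF1  (TF TF1: opposite of bond 0)
bond 2 stroke→J2  (J2 flow already set via bond 1)
bond 3 stroke→J2  (common-f at J2 fixed by 1)

bond 0 stroke at J1
bond 1 stroke at TF1
bond 2 stroke at J2
bond 3 stroke at J2
bond 4 stroke at Sf1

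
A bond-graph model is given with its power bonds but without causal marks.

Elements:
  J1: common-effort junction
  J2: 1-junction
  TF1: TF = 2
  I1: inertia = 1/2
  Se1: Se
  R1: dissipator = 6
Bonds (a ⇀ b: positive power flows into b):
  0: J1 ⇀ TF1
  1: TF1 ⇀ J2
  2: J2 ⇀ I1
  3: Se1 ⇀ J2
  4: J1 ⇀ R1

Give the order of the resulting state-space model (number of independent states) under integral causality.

1  (I1 all integral)

b3 stroke at J2  (source Se1 imposes e)
b2 stroke at I1  (I1 integral (f out))
b1 stroke at J2  (common-f at J2 fixed by 2)
b0 stroke at TF1  (through TF1, causality passes straight; one stroke at TF1)
b4 stroke at J1  (J1 needs exactly one e-in)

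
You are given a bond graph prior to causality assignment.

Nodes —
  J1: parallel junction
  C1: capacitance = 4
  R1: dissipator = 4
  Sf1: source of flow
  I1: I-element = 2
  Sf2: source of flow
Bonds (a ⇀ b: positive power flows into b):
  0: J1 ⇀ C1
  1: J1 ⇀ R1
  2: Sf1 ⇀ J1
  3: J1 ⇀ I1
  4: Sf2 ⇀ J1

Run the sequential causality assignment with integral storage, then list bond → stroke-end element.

bond 2 stroke→Sf1  (Sf1 (Sf) sets flow on bond)
bond 4 stroke→Sf2  (source Sf2 imposes f)
bond 0 stroke→J1  (C1 outputs effort q/C1)
bond 1 stroke→R1  (common-e at J1 fixed by 0)
bond 3 stroke→I1  (J1: bond 0 brought effort, rest push out)

bond 0 stroke→J1
bond 1 stroke→R1
bond 2 stroke→Sf1
bond 3 stroke→I1
bond 4 stroke→Sf2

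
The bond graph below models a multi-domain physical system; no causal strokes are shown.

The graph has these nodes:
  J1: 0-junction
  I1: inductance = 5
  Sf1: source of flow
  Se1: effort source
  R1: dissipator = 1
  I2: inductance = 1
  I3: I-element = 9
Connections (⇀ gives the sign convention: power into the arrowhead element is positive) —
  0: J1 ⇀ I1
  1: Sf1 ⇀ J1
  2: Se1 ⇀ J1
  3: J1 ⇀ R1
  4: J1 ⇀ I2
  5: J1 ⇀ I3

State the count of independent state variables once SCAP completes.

#1 |Sf1  (Sf1 (Sf) sets flow on bond)
#2 |J1  (Se1 fixes effort; stroke away)
#0 |I1  (J1 effort already set via bond 2)
#3 |R1  (common-e at J1 fixed by 2)
#4 |I2  (J1 effort already set via bond 2)
#5 |I3  (J1 effort already set via bond 2)

3  (I1, I2, I3 all integral)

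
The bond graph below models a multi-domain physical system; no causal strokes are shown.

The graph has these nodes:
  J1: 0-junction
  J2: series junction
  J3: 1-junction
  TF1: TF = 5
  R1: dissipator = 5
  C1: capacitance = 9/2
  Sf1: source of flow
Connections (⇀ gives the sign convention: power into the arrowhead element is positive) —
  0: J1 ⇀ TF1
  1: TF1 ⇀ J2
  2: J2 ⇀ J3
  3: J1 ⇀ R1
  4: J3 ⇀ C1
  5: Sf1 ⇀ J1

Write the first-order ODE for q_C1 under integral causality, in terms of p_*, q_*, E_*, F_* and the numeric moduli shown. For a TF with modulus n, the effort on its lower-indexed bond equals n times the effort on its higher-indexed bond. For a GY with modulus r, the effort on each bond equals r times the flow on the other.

β5 →Sf1  (Sf1 (Sf) sets flow on bond)
β4 →J3  (C1: C, integral causality)
β2 →J2  (J3 needs exactly one f-in)
β1 →TF1  (J2: last free bond brings flow in)
β0 →J1  (through TF1, causality passes straight; one stroke at TF1)
β3 →R1  (0-jn J1 has e-setter on 0)

dq_C1/dt = 5*F_Sf1 - 10*q_C1/9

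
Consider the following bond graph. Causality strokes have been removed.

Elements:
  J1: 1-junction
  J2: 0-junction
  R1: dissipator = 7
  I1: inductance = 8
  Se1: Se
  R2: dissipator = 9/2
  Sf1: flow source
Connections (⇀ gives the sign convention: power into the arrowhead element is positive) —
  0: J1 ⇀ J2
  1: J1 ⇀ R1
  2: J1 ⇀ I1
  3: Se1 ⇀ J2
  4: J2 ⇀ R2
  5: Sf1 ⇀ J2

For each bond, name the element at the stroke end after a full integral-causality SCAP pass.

#0 |J1
#1 |J1
#2 |I1
#3 |J2
#4 |R2
#5 |Sf1

#3 stroke→J2  (source Se1 imposes e)
#5 stroke→Sf1  (Sf1: flow source, stroke at near end)
#0 stroke→J1  (J2 effort already set via bond 3)
#4 stroke→R2  (J2: bond 3 brought effort, rest push out)
#2 stroke→I1  (I1 integral (f out))
#1 stroke→J1  (J1: bond 2 brought flow, rest push out)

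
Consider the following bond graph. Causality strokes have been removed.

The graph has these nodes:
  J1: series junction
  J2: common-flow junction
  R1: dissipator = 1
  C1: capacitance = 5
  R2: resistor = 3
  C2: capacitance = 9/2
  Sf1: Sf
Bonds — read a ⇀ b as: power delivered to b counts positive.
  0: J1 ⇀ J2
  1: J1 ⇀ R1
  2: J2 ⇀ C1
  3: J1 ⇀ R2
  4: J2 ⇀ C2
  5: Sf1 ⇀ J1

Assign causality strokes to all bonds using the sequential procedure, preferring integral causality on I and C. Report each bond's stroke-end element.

bond 5 stroke→Sf1  (Sf1: flow source, stroke at near end)
bond 0 stroke→J1  (J1 flow already set via bond 5)
bond 1 stroke→J1  (J1: bond 5 brought flow, rest push out)
bond 3 stroke→J1  (1-jn J1 has f-setter on 5)
bond 2 stroke→J2  (J2: bond 0 brought flow, rest push out)
bond 4 stroke→J2  (J2: bond 0 brought flow, rest push out)

b0 stroke→J1
b1 stroke→J1
b2 stroke→J2
b3 stroke→J1
b4 stroke→J2
b5 stroke→Sf1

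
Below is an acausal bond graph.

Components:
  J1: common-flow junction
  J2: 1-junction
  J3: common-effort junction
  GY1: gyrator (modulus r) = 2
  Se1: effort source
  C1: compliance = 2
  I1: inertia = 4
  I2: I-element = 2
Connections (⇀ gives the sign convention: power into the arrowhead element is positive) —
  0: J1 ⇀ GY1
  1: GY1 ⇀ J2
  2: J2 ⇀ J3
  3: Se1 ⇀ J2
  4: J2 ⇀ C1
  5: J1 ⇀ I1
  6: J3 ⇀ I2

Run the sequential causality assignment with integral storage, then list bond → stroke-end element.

β3 →J2  (Se1 (Se) sets effort on bond)
β4 →J2  (prefer integral on C1)
β5 →I1  (I1: I, integral causality)
β0 →J1  (J1: bond 5 brought flow, rest push out)
β1 →J2  (GY1: gyrator matches bond 0)
β2 →J3  (closing 1-jn rule on J2)
β6 →I2  (common-e at J3 fixed by 2)

b0 |J1
b1 |J2
b2 |J3
b3 |J2
b4 |J2
b5 |I1
b6 |I2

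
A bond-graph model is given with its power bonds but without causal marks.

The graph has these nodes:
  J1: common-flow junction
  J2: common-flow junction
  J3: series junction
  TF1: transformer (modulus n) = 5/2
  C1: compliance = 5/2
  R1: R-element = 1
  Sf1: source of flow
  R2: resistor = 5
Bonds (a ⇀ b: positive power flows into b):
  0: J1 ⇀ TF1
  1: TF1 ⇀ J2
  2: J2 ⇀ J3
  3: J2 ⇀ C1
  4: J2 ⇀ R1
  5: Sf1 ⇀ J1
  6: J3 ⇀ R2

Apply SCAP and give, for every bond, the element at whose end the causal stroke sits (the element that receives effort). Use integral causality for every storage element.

bond 0 stroke→J1
bond 1 stroke→TF1
bond 2 stroke→J2
bond 3 stroke→J2
bond 4 stroke→J2
bond 5 stroke→Sf1
bond 6 stroke→J3

β5 |Sf1  (source Sf1 imposes f)
β0 |J1  (J1 flow already set via bond 5)
β1 |TF1  (TF1: transformer flips bond 0)
β2 |J2  (J2 flow already set via bond 1)
β3 |J2  (common-f at J2 fixed by 1)
β4 |J2  (J2 flow already set via bond 1)
β6 |J3  (common-f at J3 fixed by 2)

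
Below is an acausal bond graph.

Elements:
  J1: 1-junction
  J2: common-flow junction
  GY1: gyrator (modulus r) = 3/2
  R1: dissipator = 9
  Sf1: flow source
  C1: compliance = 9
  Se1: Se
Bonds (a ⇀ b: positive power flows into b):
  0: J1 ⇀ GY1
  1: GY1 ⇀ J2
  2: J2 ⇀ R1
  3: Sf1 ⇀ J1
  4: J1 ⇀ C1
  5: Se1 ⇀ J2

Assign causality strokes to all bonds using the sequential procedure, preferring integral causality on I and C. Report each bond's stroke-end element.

bond 3 |Sf1  (source Sf1 imposes f)
bond 5 |J2  (Se1 fixes effort; stroke away)
bond 0 |J1  (common-f at J1 fixed by 3)
bond 4 |J1  (J1: bond 3 brought flow, rest push out)
bond 1 |J2  (through GY1, causality inverts; strokes same side of GY1)
bond 2 |R1  (J2: last free bond brings flow in)

b0 stroke at J1
b1 stroke at J2
b2 stroke at R1
b3 stroke at Sf1
b4 stroke at J1
b5 stroke at J2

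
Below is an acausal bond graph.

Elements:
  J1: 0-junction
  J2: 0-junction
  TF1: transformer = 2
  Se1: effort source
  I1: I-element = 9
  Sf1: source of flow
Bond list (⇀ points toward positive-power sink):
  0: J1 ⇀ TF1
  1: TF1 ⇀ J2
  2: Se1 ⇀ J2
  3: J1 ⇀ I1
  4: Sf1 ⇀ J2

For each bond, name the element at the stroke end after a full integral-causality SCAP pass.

β0 stroke→J1
β1 stroke→TF1
β2 stroke→J2
β3 stroke→I1
β4 stroke→Sf1

b2 →J2  (Se1 (Se) sets effort on bond)
b4 →Sf1  (Sf1 (Sf) sets flow on bond)
b1 →TF1  (common-e at J2 fixed by 2)
b0 →J1  (through TF1, causality passes straight; one stroke at TF1)
b3 →I1  (common-e at J1 fixed by 0)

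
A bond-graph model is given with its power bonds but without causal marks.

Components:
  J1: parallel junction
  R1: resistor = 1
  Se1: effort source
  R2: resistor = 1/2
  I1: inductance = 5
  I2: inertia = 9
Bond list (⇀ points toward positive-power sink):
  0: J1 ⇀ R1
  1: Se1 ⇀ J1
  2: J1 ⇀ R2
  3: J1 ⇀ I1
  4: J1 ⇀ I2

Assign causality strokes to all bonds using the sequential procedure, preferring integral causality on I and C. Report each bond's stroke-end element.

β0 stroke at R1
β1 stroke at J1
β2 stroke at R2
β3 stroke at I1
β4 stroke at I2

β1 stroke→J1  (Se1 (Se) sets effort on bond)
β0 stroke→R1  (J1 effort already set via bond 1)
β2 stroke→R2  (common-e at J1 fixed by 1)
β3 stroke→I1  (0-jn J1 has e-setter on 1)
β4 stroke→I2  (common-e at J1 fixed by 1)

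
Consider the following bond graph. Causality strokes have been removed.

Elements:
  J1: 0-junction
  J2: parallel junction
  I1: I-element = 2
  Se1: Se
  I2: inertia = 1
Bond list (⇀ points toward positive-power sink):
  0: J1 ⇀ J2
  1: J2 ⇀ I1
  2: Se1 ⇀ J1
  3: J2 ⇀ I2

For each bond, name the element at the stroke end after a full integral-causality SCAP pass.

b0 stroke at J2
b1 stroke at I1
b2 stroke at J1
b3 stroke at I2

#2 |J1  (source Se1 imposes e)
#0 |J2  (J1 effort already set via bond 2)
#1 |I1  (J2: bond 0 brought effort, rest push out)
#3 |I2  (common-e at J2 fixed by 0)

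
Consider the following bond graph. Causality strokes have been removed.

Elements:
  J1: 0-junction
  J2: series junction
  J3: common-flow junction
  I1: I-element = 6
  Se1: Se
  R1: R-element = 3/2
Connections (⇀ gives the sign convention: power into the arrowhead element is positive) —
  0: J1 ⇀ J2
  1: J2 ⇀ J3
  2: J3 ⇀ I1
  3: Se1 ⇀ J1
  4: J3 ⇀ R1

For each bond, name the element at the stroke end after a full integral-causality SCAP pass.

bond 3 stroke at J1  (Se1 fixes effort; stroke away)
bond 0 stroke at J2  (J1 effort already set via bond 3)
bond 1 stroke at J3  (closing 1-jn rule on J2)
bond 2 stroke at I1  (prefer integral on I1)
bond 4 stroke at J3  (J3 flow already set via bond 2)

bond 0 →J2
bond 1 →J3
bond 2 →I1
bond 3 →J1
bond 4 →J3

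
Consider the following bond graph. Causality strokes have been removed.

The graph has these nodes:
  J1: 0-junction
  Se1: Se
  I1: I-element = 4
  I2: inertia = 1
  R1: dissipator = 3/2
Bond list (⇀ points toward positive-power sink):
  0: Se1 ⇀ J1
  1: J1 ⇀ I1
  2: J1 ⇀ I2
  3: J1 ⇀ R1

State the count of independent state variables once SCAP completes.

#0 |J1  (Se1 fixes effort; stroke away)
#1 |I1  (0-jn J1 has e-setter on 0)
#2 |I2  (common-e at J1 fixed by 0)
#3 |R1  (J1: bond 0 brought effort, rest push out)

2  (I1, I2 all integral)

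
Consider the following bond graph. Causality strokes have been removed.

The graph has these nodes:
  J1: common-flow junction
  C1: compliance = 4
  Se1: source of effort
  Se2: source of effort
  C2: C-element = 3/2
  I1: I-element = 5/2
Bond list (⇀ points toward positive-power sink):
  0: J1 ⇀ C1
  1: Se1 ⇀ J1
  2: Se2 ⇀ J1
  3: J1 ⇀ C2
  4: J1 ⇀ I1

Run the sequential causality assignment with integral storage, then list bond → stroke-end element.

β1 |J1  (Se1 fixes effort; stroke away)
β2 |J1  (Se2 fixes effort; stroke away)
β0 |J1  (C1 integral (e out))
β3 |J1  (C2 outputs effort q/C2)
β4 |I1  (J1: last free bond brings flow in)

b0 →J1
b1 →J1
b2 →J1
b3 →J1
b4 →I1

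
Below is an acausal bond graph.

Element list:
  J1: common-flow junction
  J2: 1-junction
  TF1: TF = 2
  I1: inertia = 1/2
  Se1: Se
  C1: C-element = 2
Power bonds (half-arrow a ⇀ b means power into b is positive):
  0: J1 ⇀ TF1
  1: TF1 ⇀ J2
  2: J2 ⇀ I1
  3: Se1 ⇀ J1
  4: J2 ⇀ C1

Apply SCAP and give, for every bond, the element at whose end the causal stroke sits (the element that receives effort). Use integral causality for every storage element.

bond 0 |TF1
bond 1 |J2
bond 2 |I1
bond 3 |J1
bond 4 |J2

β3 →J1  (Se1 fixes effort; stroke away)
β0 →TF1  (J1 needs exactly one f-in)
β1 →J2  (TF TF1: opposite of bond 0)
β2 →I1  (I1 integral (f out))
β4 →J2  (J2 flow already set via bond 2)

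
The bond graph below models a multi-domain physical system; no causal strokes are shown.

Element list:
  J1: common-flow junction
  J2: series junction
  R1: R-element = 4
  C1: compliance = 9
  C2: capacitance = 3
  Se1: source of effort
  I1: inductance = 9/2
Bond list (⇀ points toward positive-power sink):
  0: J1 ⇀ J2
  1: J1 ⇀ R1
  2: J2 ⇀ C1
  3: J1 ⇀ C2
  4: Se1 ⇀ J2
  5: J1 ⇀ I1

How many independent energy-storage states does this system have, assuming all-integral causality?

3  (C1, C2, I1 all integral)

#4 →J2  (Se1 fixes effort; stroke away)
#2 →J2  (prefer integral on C1)
#0 →J1  (J2 needs exactly one f-in)
#3 →J1  (C2: C, integral causality)
#5 →I1  (I1 outputs flow p/I1)
#1 →J1  (J1 flow already set via bond 5)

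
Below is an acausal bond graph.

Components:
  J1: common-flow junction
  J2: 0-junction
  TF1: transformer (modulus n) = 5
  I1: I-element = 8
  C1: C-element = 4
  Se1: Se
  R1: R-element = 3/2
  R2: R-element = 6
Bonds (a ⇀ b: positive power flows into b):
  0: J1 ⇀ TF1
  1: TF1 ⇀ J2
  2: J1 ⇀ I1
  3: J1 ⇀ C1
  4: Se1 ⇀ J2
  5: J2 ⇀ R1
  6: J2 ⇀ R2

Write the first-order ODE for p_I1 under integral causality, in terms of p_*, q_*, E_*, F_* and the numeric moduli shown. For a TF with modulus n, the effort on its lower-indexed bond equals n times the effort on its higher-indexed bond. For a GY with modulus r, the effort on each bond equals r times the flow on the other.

bond 4 stroke at J2  (Se1: effort source, stroke at far end)
bond 1 stroke at TF1  (J2: bond 4 brought effort, rest push out)
bond 5 stroke at R1  (J2 effort already set via bond 4)
bond 6 stroke at R2  (J2 effort already set via bond 4)
bond 0 stroke at J1  (through TF1, causality passes straight; one stroke at TF1)
bond 2 stroke at I1  (I1: I, integral causality)
bond 3 stroke at J1  (common-f at J1 fixed by 2)

dp_I1/dt = -5*E_Se1 - q_C1/4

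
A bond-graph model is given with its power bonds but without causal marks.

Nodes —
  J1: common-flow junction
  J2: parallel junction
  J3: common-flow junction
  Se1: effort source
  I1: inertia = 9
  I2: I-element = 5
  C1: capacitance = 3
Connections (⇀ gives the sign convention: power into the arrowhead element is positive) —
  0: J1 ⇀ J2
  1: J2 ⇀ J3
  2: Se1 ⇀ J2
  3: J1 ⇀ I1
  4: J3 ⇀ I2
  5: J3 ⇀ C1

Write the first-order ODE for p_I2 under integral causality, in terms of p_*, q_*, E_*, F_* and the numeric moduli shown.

dp_I2/dt = E_Se1 - q_C1/3

β2 stroke→J2  (Se1 fixes effort; stroke away)
β0 stroke→J1  (J2 effort already set via bond 2)
β1 stroke→J3  (J2 effort already set via bond 2)
β3 stroke→I1  (closing 1-jn rule on J1)
β4 stroke→I2  (prefer integral on I2)
β5 stroke→J3  (1-jn J3 has f-setter on 4)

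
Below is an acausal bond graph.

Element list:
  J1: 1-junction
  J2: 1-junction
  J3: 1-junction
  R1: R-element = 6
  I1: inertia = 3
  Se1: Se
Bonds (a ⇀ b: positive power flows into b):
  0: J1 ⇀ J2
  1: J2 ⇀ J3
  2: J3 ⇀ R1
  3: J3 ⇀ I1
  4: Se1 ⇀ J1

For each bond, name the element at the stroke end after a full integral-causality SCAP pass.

β0 →J2
β1 →J3
β2 →J3
β3 →I1
β4 →J1

b4 stroke→J1  (Se1 (Se) sets effort on bond)
b0 stroke→J2  (J1: last free bond brings flow in)
b1 stroke→J3  (J2: last free bond brings flow in)
b3 stroke→I1  (I1 integral (f out))
b2 stroke→J3  (common-f at J3 fixed by 3)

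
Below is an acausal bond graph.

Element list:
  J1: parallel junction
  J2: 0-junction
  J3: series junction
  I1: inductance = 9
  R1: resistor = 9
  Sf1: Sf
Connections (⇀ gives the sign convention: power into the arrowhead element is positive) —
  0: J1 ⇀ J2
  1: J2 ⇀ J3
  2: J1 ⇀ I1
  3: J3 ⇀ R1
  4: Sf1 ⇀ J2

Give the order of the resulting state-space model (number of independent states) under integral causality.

#4 →Sf1  (Sf1 (Sf) sets flow on bond)
#2 →I1  (I1 outputs flow p/I1)
#0 →J1  (J1 needs exactly one e-in)
#1 →J2  (only one effort-in slot at J2)
#3 →J3  (1-jn J3 has f-setter on 1)

1  (I1 all integral)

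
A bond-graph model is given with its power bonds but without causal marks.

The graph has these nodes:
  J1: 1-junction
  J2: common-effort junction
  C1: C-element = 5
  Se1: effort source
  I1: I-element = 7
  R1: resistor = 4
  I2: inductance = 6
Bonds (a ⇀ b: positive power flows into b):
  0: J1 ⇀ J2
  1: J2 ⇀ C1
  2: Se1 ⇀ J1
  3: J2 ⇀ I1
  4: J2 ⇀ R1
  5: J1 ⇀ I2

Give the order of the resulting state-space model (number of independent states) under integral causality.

β2 →J1  (source Se1 imposes e)
β1 →J2  (C1 outputs effort q/C1)
β0 →J1  (J2: bond 1 brought effort, rest push out)
β3 →I1  (common-e at J2 fixed by 1)
β4 →R1  (J2: bond 1 brought effort, rest push out)
β5 →I2  (J1 needs exactly one f-in)

3  (C1, I1, I2 all integral)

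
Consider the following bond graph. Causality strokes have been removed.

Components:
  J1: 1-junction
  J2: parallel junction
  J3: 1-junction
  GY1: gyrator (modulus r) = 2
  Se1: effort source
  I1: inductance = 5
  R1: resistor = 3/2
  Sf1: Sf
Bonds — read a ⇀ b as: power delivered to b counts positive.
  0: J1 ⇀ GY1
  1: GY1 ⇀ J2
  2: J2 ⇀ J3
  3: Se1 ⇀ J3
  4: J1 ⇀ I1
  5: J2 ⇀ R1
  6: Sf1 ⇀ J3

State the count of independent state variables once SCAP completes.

1  (I1 all integral)

β3 stroke at J3  (source Se1 imposes e)
β6 stroke at Sf1  (Sf1 (Sf) sets flow on bond)
β2 stroke at J3  (J3 flow already set via bond 6)
β4 stroke at I1  (prefer integral on I1)
β0 stroke at J1  (J1 flow already set via bond 4)
β1 stroke at J2  (GY1 both-in/both-out from 0)
β5 stroke at R1  (J2: bond 1 brought effort, rest push out)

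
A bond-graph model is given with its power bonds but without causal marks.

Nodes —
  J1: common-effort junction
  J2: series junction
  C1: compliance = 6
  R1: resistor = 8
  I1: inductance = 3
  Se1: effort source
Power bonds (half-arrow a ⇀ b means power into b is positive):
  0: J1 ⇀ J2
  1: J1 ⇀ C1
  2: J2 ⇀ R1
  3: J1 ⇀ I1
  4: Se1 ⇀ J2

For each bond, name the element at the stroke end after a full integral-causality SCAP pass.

b0 →J2
b1 →J1
b2 →R1
b3 →I1
b4 →J2

b4 →J2  (Se1: effort source, stroke at far end)
b1 →J1  (prefer integral on C1)
b0 →J2  (J1: bond 1 brought effort, rest push out)
b3 →I1  (J1: bond 1 brought effort, rest push out)
b2 →R1  (J2: last free bond brings flow in)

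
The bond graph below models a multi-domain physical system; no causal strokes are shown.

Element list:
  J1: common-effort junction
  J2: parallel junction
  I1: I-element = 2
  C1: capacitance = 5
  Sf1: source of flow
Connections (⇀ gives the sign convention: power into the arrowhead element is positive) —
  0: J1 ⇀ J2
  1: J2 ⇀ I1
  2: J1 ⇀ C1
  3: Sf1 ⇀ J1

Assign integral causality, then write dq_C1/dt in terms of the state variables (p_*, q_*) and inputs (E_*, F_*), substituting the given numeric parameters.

dq_C1/dt = F_Sf1 - p_I1/2

#3 →Sf1  (source Sf1 imposes f)
#1 →I1  (prefer integral on I1)
#0 →J2  (J2 needs exactly one e-in)
#2 →J1  (only one effort-in slot at J1)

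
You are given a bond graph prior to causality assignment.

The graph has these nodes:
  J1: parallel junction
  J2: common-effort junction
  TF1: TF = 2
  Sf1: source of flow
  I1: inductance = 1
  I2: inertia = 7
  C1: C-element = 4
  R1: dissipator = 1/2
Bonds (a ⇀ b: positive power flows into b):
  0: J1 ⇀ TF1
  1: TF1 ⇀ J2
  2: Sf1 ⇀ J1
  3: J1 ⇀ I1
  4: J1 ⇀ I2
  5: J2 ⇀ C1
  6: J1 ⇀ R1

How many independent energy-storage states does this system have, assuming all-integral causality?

b2 →Sf1  (Sf1 (Sf) sets flow on bond)
b3 →I1  (prefer integral on I1)
b4 →I2  (I2: I, integral causality)
b5 →J2  (prefer integral on C1)
b1 →TF1  (J2: bond 5 brought effort, rest push out)
b0 →J1  (TF TF1: opposite of bond 1)
b6 →R1  (common-e at J1 fixed by 0)

3  (C1, I1, I2 all integral)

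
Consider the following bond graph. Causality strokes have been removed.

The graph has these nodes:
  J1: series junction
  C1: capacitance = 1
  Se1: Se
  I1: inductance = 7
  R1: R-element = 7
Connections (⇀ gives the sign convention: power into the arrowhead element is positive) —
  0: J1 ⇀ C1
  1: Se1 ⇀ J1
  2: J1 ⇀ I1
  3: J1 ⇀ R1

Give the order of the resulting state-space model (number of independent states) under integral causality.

bond 1 stroke at J1  (Se1 (Se) sets effort on bond)
bond 0 stroke at J1  (C1 integral (e out))
bond 2 stroke at I1  (prefer integral on I1)
bond 3 stroke at J1  (J1 flow already set via bond 2)

2  (C1, I1 all integral)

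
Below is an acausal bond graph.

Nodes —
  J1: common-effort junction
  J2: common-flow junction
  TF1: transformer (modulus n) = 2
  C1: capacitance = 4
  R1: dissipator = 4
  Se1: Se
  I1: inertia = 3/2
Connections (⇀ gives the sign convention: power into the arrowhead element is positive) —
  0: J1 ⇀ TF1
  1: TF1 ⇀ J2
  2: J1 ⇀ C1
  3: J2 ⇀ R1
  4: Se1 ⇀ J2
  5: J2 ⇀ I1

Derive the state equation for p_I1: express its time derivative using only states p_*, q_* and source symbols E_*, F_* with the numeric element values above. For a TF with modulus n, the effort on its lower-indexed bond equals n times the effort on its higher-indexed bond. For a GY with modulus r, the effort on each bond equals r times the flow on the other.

#4 |J2  (Se1 fixes effort; stroke away)
#2 |J1  (prefer integral on C1)
#0 |TF1  (J1 effort already set via bond 2)
#1 |J2  (TF1: transformer flips bond 0)
#5 |I1  (I1 integral (f out))
#3 |J2  (J2 flow already set via bond 5)

dp_I1/dt = E_Se1 - 8*p_I1/3 + q_C1/8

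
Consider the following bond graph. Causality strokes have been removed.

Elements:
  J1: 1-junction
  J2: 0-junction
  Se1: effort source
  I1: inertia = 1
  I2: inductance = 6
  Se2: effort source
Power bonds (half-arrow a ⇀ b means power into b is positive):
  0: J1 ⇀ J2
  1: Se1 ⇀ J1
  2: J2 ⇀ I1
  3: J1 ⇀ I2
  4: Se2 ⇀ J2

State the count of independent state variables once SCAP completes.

b1 |J1  (Se1 fixes effort; stroke away)
b4 |J2  (Se2 (Se) sets effort on bond)
b0 |J1  (J2: bond 4 brought effort, rest push out)
b2 |I1  (J2 effort already set via bond 4)
b3 |I2  (closing 1-jn rule on J1)

2  (I1, I2 all integral)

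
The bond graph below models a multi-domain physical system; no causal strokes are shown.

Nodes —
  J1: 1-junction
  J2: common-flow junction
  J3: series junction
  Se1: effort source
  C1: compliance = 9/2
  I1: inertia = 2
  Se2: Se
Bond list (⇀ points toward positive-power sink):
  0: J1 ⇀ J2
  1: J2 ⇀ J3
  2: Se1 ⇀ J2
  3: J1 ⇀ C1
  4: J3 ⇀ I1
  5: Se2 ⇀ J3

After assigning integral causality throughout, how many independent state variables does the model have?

2  (C1, I1 all integral)

#2 |J2  (Se1: effort source, stroke at far end)
#5 |J3  (Se2 fixes effort; stroke away)
#3 |J1  (C1: C, integral causality)
#0 |J2  (only one flow-in slot at J1)
#1 |J3  (closing 1-jn rule on J2)
#4 |I1  (closing 1-jn rule on J3)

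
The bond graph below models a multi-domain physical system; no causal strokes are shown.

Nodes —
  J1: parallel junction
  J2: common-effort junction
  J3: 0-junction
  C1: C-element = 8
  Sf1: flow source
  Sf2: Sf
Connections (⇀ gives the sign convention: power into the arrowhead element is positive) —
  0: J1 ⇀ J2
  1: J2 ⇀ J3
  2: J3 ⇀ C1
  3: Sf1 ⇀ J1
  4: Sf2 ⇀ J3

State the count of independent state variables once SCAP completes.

β3 |Sf1  (Sf1 (Sf) sets flow on bond)
β4 |Sf2  (Sf2: flow source, stroke at near end)
β0 |J1  (J1: last free bond brings effort in)
β1 |J2  (only one effort-in slot at J2)
β2 |J3  (J3: last free bond brings effort in)

1  (C1 all integral)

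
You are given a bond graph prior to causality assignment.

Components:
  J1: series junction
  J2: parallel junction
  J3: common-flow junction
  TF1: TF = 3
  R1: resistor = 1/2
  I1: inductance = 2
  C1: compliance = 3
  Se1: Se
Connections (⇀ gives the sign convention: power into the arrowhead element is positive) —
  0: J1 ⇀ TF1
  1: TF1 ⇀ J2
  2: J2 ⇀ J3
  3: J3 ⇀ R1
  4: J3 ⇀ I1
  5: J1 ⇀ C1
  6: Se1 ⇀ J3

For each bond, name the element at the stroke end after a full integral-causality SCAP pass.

β0 |TF1
β1 |J2
β2 |J3
β3 |J3
β4 |I1
β5 |J1
β6 |J3

β6 stroke→J3  (Se1 (Se) sets effort on bond)
β4 stroke→I1  (I1 outputs flow p/I1)
β2 stroke→J3  (J3: bond 4 brought flow, rest push out)
β3 stroke→J3  (J3: bond 4 brought flow, rest push out)
β1 stroke→J2  (J2: last free bond brings effort in)
β0 stroke→TF1  (through TF1, causality passes straight; one stroke at TF1)
β5 stroke→J1  (common-f at J1 fixed by 0)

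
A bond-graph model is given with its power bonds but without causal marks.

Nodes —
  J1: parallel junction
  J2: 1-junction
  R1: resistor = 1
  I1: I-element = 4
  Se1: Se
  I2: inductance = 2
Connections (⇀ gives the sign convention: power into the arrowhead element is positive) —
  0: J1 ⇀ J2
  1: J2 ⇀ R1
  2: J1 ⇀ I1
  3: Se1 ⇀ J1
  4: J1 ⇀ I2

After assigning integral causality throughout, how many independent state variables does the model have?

β3 |J1  (source Se1 imposes e)
β0 |J2  (0-jn J1 has e-setter on 3)
β2 |I1  (0-jn J1 has e-setter on 3)
β4 |I2  (J1 effort already set via bond 3)
β1 |R1  (J2: last free bond brings flow in)

2  (I1, I2 all integral)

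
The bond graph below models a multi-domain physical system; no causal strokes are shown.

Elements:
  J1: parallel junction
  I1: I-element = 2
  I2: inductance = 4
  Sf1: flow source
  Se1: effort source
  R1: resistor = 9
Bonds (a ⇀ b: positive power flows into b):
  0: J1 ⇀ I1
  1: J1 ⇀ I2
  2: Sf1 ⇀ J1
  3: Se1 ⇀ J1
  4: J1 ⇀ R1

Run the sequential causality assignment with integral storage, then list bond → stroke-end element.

β0 →I1
β1 →I2
β2 →Sf1
β3 →J1
β4 →R1

β2 →Sf1  (Sf1 fixes flow; stroke at Sf1)
β3 →J1  (Se1 (Se) sets effort on bond)
β0 →I1  (J1: bond 3 brought effort, rest push out)
β1 →I2  (J1: bond 3 brought effort, rest push out)
β4 →R1  (J1: bond 3 brought effort, rest push out)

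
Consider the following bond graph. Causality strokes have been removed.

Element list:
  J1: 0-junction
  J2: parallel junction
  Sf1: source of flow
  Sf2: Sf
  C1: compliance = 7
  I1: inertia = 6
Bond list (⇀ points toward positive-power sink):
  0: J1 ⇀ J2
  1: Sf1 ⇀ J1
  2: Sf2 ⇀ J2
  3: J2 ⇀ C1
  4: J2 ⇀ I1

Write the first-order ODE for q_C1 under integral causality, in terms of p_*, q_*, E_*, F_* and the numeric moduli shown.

dq_C1/dt = F_Sf1 + F_Sf2 - p_I1/6

b1 stroke at Sf1  (Sf1 (Sf) sets flow on bond)
b2 stroke at Sf2  (Sf2 fixes flow; stroke at Sf2)
b0 stroke at J1  (J1: last free bond brings effort in)
b3 stroke at J2  (C1: C, integral causality)
b4 stroke at I1  (J2: bond 3 brought effort, rest push out)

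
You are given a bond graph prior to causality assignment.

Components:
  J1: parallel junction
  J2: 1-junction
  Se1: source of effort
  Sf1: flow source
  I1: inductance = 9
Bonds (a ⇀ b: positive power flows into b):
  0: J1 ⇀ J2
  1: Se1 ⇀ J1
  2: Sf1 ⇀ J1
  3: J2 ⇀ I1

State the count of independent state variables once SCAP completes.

bond 1 stroke at J1  (source Se1 imposes e)
bond 2 stroke at Sf1  (Sf1 (Sf) sets flow on bond)
bond 0 stroke at J2  (J1 effort already set via bond 1)
bond 3 stroke at I1  (J2 needs exactly one f-in)

1  (I1 all integral)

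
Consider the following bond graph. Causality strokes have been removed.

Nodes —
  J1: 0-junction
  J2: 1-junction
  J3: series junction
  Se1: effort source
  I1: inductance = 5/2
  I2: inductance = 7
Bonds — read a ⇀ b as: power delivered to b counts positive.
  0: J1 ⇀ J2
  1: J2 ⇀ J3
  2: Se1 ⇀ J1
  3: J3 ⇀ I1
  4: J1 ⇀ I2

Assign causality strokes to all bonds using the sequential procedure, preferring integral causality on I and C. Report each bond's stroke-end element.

b2 stroke at J1  (source Se1 imposes e)
b0 stroke at J2  (common-e at J1 fixed by 2)
b4 stroke at I2  (J1 effort already set via bond 2)
b1 stroke at J3  (closing 1-jn rule on J2)
b3 stroke at I1  (J3 needs exactly one f-in)

β0 |J2
β1 |J3
β2 |J1
β3 |I1
β4 |I2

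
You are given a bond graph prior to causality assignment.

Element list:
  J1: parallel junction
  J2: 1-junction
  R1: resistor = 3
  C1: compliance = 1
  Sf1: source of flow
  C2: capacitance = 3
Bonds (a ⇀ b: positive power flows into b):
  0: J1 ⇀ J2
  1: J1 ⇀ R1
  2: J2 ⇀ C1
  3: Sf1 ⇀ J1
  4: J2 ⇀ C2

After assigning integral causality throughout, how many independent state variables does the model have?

2  (C1, C2 all integral)

b3 stroke→Sf1  (Sf1 fixes flow; stroke at Sf1)
b2 stroke→J2  (prefer integral on C1)
b4 stroke→J2  (C2: C, integral causality)
b0 stroke→J1  (J2: last free bond brings flow in)
b1 stroke→R1  (J1 effort already set via bond 0)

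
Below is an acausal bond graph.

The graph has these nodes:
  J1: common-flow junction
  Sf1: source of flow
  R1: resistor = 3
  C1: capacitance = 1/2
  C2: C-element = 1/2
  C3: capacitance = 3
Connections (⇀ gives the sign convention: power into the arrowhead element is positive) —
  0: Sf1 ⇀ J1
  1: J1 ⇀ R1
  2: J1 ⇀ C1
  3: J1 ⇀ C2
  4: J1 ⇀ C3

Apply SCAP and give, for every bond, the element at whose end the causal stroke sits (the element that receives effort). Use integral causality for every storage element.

#0 →Sf1
#1 →J1
#2 →J1
#3 →J1
#4 →J1

bond 0 stroke→Sf1  (Sf1 fixes flow; stroke at Sf1)
bond 1 stroke→J1  (1-jn J1 has f-setter on 0)
bond 2 stroke→J1  (common-f at J1 fixed by 0)
bond 3 stroke→J1  (1-jn J1 has f-setter on 0)
bond 4 stroke→J1  (1-jn J1 has f-setter on 0)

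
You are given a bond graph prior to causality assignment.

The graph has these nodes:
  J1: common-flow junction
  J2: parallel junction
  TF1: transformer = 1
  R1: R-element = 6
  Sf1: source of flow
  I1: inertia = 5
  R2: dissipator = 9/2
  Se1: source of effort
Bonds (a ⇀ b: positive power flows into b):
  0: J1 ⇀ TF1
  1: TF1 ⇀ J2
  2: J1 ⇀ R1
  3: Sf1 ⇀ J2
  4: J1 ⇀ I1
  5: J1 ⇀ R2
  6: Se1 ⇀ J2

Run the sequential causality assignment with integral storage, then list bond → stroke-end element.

β0 stroke→J1
β1 stroke→TF1
β2 stroke→J1
β3 stroke→Sf1
β4 stroke→I1
β5 stroke→J1
β6 stroke→J2

bond 3 |Sf1  (source Sf1 imposes f)
bond 6 |J2  (Se1 (Se) sets effort on bond)
bond 1 |TF1  (J2 effort already set via bond 6)
bond 0 |J1  (TF1 one-in-one-out from 1)
bond 4 |I1  (I1 integral (f out))
bond 2 |J1  (J1 flow already set via bond 4)
bond 5 |J1  (J1 flow already set via bond 4)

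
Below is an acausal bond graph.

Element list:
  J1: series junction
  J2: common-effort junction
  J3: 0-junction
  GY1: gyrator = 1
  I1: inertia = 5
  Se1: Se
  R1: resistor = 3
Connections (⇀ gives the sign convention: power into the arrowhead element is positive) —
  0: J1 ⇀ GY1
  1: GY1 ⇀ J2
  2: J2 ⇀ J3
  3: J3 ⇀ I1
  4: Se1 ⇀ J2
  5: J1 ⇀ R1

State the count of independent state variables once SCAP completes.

1  (I1 all integral)

β4 |J2  (source Se1 imposes e)
β1 |GY1  (J2 effort already set via bond 4)
β2 |J3  (0-jn J2 has e-setter on 4)
β3 |I1  (common-e at J3 fixed by 2)
β0 |GY1  (through GY1, causality inverts; strokes same side of GY1)
β5 |J1  (J1: bond 0 brought flow, rest push out)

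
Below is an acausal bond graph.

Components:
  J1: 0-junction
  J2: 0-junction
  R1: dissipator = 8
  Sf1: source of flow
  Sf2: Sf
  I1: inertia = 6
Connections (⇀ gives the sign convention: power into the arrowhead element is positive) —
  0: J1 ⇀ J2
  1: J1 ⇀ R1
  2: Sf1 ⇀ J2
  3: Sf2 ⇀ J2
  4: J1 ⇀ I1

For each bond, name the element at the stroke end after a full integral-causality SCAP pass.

bond 2 stroke→Sf1  (Sf1: flow source, stroke at near end)
bond 3 stroke→Sf2  (Sf2: flow source, stroke at near end)
bond 0 stroke→J2  (J2: last free bond brings effort in)
bond 4 stroke→I1  (I1 outputs flow p/I1)
bond 1 stroke→J1  (J1: last free bond brings effort in)

b0 stroke at J2
b1 stroke at J1
b2 stroke at Sf1
b3 stroke at Sf2
b4 stroke at I1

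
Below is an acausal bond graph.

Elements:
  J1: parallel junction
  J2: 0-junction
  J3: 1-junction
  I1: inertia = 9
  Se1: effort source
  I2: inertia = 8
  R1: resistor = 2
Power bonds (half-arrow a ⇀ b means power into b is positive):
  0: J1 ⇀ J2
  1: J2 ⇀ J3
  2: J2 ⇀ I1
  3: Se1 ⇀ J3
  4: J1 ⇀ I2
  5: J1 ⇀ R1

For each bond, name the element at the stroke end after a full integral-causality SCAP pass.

bond 0 stroke→J1
bond 1 stroke→J2
bond 2 stroke→I1
bond 3 stroke→J3
bond 4 stroke→I2
bond 5 stroke→R1

β3 stroke at J3  (source Se1 imposes e)
β1 stroke at J2  (J3 needs exactly one f-in)
β0 stroke at J1  (common-e at J2 fixed by 1)
β2 stroke at I1  (0-jn J2 has e-setter on 1)
β4 stroke at I2  (common-e at J1 fixed by 0)
β5 stroke at R1  (common-e at J1 fixed by 0)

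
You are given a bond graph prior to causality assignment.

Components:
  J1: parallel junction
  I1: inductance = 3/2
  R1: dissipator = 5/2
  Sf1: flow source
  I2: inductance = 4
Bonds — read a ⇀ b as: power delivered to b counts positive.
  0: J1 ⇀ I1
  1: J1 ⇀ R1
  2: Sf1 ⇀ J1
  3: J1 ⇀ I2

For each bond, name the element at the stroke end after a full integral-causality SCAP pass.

b2 stroke→Sf1  (Sf1 (Sf) sets flow on bond)
b0 stroke→I1  (I1 outputs flow p/I1)
b3 stroke→I2  (I2 integral (f out))
b1 stroke→J1  (closing 0-jn rule on J1)

#0 stroke at I1
#1 stroke at J1
#2 stroke at Sf1
#3 stroke at I2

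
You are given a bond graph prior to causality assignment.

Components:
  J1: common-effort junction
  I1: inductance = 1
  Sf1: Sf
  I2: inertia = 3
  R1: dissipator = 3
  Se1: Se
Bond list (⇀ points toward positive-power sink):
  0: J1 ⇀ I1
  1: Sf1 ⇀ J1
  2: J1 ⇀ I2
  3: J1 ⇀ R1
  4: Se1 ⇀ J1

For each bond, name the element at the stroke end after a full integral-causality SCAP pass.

β1 stroke at Sf1  (Sf1: flow source, stroke at near end)
β4 stroke at J1  (Se1 fixes effort; stroke away)
β0 stroke at I1  (J1 effort already set via bond 4)
β2 stroke at I2  (common-e at J1 fixed by 4)
β3 stroke at R1  (J1 effort already set via bond 4)

bond 0 |I1
bond 1 |Sf1
bond 2 |I2
bond 3 |R1
bond 4 |J1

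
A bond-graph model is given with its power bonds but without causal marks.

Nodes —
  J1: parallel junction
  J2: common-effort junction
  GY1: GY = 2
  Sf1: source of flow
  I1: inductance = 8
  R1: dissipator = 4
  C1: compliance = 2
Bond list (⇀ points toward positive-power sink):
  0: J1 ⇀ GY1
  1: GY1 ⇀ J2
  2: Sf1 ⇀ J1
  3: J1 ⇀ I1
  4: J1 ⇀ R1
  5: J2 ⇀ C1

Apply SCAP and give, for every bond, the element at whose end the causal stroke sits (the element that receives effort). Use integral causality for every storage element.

#2 →Sf1  (source Sf1 imposes f)
#3 →I1  (I1: I, integral causality)
#5 →J2  (prefer integral on C1)
#1 →GY1  (0-jn J2 has e-setter on 5)
#0 →GY1  (GY GY1: same side as bond 1)
#4 →J1  (only one effort-in slot at J1)

bond 0 |GY1
bond 1 |GY1
bond 2 |Sf1
bond 3 |I1
bond 4 |J1
bond 5 |J2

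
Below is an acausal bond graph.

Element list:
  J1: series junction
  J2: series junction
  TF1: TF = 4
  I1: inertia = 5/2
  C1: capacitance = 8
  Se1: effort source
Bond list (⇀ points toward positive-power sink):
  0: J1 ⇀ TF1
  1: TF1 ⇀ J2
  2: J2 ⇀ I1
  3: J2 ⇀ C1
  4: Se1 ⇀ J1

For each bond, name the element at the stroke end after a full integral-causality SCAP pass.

bond 4 →J1  (Se1 (Se) sets effort on bond)
bond 0 →TF1  (J1 needs exactly one f-in)
bond 1 →J2  (TF TF1: opposite of bond 0)
bond 2 →I1  (I1 integral (f out))
bond 3 →J2  (J2 flow already set via bond 2)

b0 |TF1
b1 |J2
b2 |I1
b3 |J2
b4 |J1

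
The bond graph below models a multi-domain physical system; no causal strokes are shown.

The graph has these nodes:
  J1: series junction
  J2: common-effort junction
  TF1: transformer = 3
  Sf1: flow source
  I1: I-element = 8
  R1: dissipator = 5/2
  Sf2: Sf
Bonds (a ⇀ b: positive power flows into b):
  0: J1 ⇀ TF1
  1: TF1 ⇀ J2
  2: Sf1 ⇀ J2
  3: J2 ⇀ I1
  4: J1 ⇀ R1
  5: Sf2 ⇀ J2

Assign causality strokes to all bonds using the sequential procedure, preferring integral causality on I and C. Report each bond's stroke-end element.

β0 |TF1
β1 |J2
β2 |Sf1
β3 |I1
β4 |J1
β5 |Sf2

b2 →Sf1  (Sf1 (Sf) sets flow on bond)
b5 →Sf2  (Sf2 fixes flow; stroke at Sf2)
b3 →I1  (I1 integral (f out))
b1 →J2  (J2 needs exactly one e-in)
b0 →TF1  (through TF1, causality passes straight; one stroke at TF1)
b4 →J1  (J1: bond 0 brought flow, rest push out)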